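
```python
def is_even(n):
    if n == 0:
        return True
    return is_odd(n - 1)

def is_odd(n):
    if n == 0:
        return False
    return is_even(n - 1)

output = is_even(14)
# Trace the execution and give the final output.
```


is_even(14)
= is_odd(13)
= is_even(12)
= is_odd(11)
= is_even(10)
= is_odd(9)
= is_even(8)
= is_odd(7)
= is_even(6)
= is_odd(5)
= is_even(4)
= is_odd(3)
= is_even(2)
= is_odd(1)
= is_even(0)
n == 0: return True
= True


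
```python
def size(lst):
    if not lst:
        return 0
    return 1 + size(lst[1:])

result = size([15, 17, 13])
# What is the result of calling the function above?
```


size([15, 17, 13])
= 1 + size([17, 13])
= 1 + 1 + size([13])
= 1 + 1 + 1 + size([])
= 1 + 1 + 1 + 0
= 3


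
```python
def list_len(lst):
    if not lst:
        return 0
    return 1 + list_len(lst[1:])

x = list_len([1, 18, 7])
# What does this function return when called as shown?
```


list_len([1, 18, 7])
= 1 + list_len([18, 7])
= 1 + 1 + list_len([7])
= 1 + 1 + 1 + list_len([])
= 1 + 1 + 1 + 0
= 3


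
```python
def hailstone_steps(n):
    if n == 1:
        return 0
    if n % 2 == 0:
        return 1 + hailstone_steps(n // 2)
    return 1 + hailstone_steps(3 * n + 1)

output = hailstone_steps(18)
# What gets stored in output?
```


hailstone_steps(18)
18 is even -> hailstone_steps(9)
9 is odd -> 3*9+1 = 28 -> hailstone_steps(28)
28 is even -> hailstone_steps(14)
14 is even -> hailstone_steps(7)
7 is odd -> 3*7+1 = 22 -> hailstone_steps(22)
22 is even -> hailstone_steps(11)
11 is odd -> 3*11+1 = 34 -> hailstone_steps(34)
34 is even -> hailstone_steps(17)
17 is odd -> 3*17+1 = 52 -> hailstone_steps(52)
52 is even -> hailstone_steps(26)
26 is even -> hailstone_steps(13)
13 is odd -> 3*13+1 = 40 -> hailstone_steps(40)
40 is even -> hailstone_steps(20)
20 is even -> hailstone_steps(10)
10 is even -> hailstone_steps(5)
5 is odd -> 3*5+1 = 16 -> hailstone_steps(16)
16 is even -> hailstone_steps(8)
8 is even -> hailstone_steps(4)
4 is even -> hailstone_steps(2)
2 is even -> hailstone_steps(1)
Reached 1 after 20 steps
= 20


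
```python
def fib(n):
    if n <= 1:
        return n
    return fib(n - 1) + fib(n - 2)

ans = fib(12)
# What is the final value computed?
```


fib(12)
= fib(11) + fib(10)
= (fib(10) + fib(9)) + fib(10)
Computing bottom-up: fib(0)=0, fib(1)=1, fib(2)=1, fib(3)=2, fib(4)=3, fib(5)=5, fib(6)=8, fib(7)=13, fib(8)=21, fib(9)=34, fib(10)=55, fib(11)=89, fib(12)=144
= 144


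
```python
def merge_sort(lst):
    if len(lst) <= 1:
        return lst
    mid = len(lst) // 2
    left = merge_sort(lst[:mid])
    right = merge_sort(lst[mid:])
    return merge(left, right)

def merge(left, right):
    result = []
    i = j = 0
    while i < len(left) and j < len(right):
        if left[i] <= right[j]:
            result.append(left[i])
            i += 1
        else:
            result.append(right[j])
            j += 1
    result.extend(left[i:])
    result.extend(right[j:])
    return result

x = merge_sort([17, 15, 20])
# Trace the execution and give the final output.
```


merge_sort([17, 15, 20])
Split into [17] and [15, 20]
Left sorted: [17]
Right sorted: [15, 20]
Merge [17] and [15, 20]
= [15, 17, 20]


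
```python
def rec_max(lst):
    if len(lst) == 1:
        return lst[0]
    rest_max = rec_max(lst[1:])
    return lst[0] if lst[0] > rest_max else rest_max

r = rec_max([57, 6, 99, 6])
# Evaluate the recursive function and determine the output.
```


rec_max([57, 6, 99, 6])
= compare 57 with rec_max([6, 99, 6])
= compare 6 with rec_max([99, 6])
= compare 99 with rec_max([6])
Base: rec_max([6]) = 6
compare 99 with 6: max = 99
compare 6 with 99: max = 99
compare 57 with 99: max = 99
= 99


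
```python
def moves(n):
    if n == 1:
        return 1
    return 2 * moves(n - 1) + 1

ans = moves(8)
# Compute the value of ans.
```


moves(8)
= 2 * moves(7) + 1
= 2 * (2 * moves(6) + 1) + 1
= 2 * (2 * (2 * moves(5) + 1) + 1) + 1
= 2 * (2 * (2 * (2 * moves(4) + 1) + 1) + 1) + 1
= 2 * (2 * (2 * (2 * (2 * moves(3) + 1) + 1) + 1) + 1) + 1
= 2 * (2 * (2 * (2 * (2 * (2 * moves(2) + 1) + 1) + 1) + 1) + 1) + 1
= 2 * (2 * (2 * (2 * (2 * (2 * (2 * moves(1) + 1) + 1) + 1) + 1) + 1) + 1) + 1
Now compute bottom-up:
moves(1) = 1
moves(2) = 2 * 1 + 1 = 3
moves(3) = 2 * 3 + 1 = 7
moves(4) = 2 * 7 + 1 = 15
moves(5) = 2 * 15 + 1 = 31
moves(6) = 2 * 31 + 1 = 63
moves(7) = 2 * 63 + 1 = 127
moves(8) = 2 * 127 + 1 = 255
= 255


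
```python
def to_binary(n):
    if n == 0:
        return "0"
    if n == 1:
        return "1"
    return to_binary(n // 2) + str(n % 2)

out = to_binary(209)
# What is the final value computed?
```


to_binary(209)
= to_binary(104) + "1"
= to_binary(52) + "0" + "1"
= to_binary(26) + "0" + "0" + "1"
= to_binary(13) + "0" + "0" + "0" + "1"
= to_binary(6) + "1" + "0" + "0" + "0" + "1"
= to_binary(3) + "0" + "1" + "0" + "0" + "0" + "1"
= to_binary(1) + "1" + "0" + "1" + "0" + "0" + "0" + "1"
= "1" + "1" + "0" + "1" + "0" + "0" + "0" + "1"
= "11010001"


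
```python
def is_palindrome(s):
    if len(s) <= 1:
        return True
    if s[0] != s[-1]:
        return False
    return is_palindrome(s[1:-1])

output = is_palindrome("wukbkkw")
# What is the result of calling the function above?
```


is_palindrome("wukbkkw")
"wukbkkw": s[0]='w' == s[-1]='w' -> is_palindrome("ukbkk")
"ukbkk": s[0]='u' != s[-1]='k' -> False
= False


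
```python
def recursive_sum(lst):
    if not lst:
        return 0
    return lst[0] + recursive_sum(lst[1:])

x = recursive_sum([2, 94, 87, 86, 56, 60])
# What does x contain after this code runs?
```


recursive_sum([2, 94, 87, 86, 56, 60])
= 2 + recursive_sum([94, 87, 86, 56, 60])
= 2 + 94 + recursive_sum([87, 86, 56, 60])
= 2 + 94 + 87 + recursive_sum([86, 56, 60])
= 2 + 94 + 87 + 86 + recursive_sum([56, 60])
= 2 + 94 + 87 + 86 + 56 + recursive_sum([60])
= 2 + 94 + 87 + 86 + 56 + 60 + recursive_sum([])
= 2 + 94 + 87 + 86 + 56 + 60 + 0
= 385


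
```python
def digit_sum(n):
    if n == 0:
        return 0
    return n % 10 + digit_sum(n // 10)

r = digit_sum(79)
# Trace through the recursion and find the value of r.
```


digit_sum(79)
= 9 + digit_sum(7)
= 9 + 7 + digit_sum(0)
= 9 + 7 + 0
= 16


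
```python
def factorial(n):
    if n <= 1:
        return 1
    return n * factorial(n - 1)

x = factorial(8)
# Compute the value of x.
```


factorial(8)
= 8 * factorial(7)
= 8 * 7 * factorial(6)
= 8 * 7 * 6 * factorial(5)
= 8 * 7 * 6 * 5 * factorial(4)
= 8 * 7 * 6 * 5 * 4 * factorial(3)
= 8 * 7 * 6 * 5 * 4 * 3 * factorial(2)
= 8 * 7 * 6 * 5 * 4 * 3 * 2 * factorial(1)
= 8 * 7 * 6 * 5 * 4 * 3 * 2 * 1
= 40320


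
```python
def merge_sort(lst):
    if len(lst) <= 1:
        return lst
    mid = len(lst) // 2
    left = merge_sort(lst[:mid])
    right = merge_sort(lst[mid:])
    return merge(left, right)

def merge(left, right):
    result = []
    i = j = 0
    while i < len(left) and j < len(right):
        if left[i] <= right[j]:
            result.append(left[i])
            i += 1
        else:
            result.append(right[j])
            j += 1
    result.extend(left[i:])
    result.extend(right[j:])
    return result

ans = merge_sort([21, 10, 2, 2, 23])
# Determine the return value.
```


merge_sort([21, 10, 2, 2, 23])
Split into [21, 10] and [2, 2, 23]
Left sorted: [10, 21]
Right sorted: [2, 2, 23]
Merge [10, 21] and [2, 2, 23]
= [2, 2, 10, 21, 23]


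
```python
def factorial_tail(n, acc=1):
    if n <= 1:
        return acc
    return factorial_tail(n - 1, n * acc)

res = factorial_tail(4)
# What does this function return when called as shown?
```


factorial_tail(4, 1)
= factorial_tail(3, 4 * 1) = factorial_tail(3, 4)
= factorial_tail(2, 3 * 4) = factorial_tail(2, 12)
= factorial_tail(1, 2 * 12) = factorial_tail(1, 24)
n <= 1, return acc = 24


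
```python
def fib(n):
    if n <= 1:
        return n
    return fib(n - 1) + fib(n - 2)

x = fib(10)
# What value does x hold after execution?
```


fib(10)
= fib(9) + fib(8)
= (fib(8) + fib(7)) + fib(8)
Computing bottom-up: fib(0)=0, fib(1)=1, fib(2)=1, fib(3)=2, fib(4)=3, fib(5)=5, fib(6)=8, fib(7)=13, fib(8)=21, fib(9)=34, fib(10)=55
= 55


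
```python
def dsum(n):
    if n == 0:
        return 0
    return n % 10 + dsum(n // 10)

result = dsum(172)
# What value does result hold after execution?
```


dsum(172)
= 2 + dsum(17)
= 2 + 7 + dsum(1)
= 2 + 7 + 1 + dsum(0)
= 2 + 7 + 1 + 0
= 10


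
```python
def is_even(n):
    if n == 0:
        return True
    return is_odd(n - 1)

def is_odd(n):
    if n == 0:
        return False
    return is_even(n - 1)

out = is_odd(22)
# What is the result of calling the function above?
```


is_odd(22)
= is_even(21)
= is_odd(20)
= is_even(19)
= is_odd(18)
= is_even(17)
= is_odd(16)
= is_even(15)
= is_odd(14)
= is_even(13)
= is_odd(12)
= is_even(11)
= is_odd(10)
= is_even(9)
= is_odd(8)
= is_even(7)
= is_odd(6)
= is_even(5)
= is_odd(4)
= is_even(3)
= is_odd(2)
= is_even(1)
= is_odd(0)
n == 0: return False
= False


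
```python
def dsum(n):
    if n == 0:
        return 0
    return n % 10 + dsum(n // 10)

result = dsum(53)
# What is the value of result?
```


dsum(53)
= 3 + dsum(5)
= 3 + 5 + dsum(0)
= 3 + 5 + 0
= 8


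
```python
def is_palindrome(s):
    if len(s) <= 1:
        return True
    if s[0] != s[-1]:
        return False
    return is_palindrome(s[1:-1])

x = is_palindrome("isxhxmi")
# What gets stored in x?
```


is_palindrome("isxhxmi")
"isxhxmi": s[0]='i' == s[-1]='i' -> is_palindrome("sxhxm")
"sxhxm": s[0]='s' != s[-1]='m' -> False
= False


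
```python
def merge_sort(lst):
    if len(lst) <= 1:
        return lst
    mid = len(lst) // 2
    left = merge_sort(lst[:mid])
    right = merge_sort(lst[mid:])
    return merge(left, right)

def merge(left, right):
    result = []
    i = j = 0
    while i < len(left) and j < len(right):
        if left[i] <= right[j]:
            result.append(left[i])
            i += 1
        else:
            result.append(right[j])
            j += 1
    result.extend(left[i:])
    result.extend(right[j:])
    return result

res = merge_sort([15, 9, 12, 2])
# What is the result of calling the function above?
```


merge_sort([15, 9, 12, 2])
Split into [15, 9] and [12, 2]
Left sorted: [9, 15]
Right sorted: [2, 12]
Merge [9, 15] and [2, 12]
= [2, 9, 12, 15]


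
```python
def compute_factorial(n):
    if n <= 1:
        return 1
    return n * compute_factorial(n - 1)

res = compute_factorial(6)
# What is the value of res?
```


compute_factorial(6)
= 6 * compute_factorial(5)
= 6 * 5 * compute_factorial(4)
= 6 * 5 * 4 * compute_factorial(3)
= 6 * 5 * 4 * 3 * compute_factorial(2)
= 6 * 5 * 4 * 3 * 2 * compute_factorial(1)
= 6 * 5 * 4 * 3 * 2 * 1
= 720


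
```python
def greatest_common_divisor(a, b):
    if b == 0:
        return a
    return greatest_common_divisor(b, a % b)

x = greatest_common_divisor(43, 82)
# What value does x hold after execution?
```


greatest_common_divisor(43, 82)
= greatest_common_divisor(82, 43 % 82) = greatest_common_divisor(82, 43)
= greatest_common_divisor(43, 82 % 43) = greatest_common_divisor(43, 39)
= greatest_common_divisor(39, 43 % 39) = greatest_common_divisor(39, 4)
= greatest_common_divisor(4, 39 % 4) = greatest_common_divisor(4, 3)
= greatest_common_divisor(3, 4 % 3) = greatest_common_divisor(3, 1)
= greatest_common_divisor(1, 3 % 1) = greatest_common_divisor(1, 0)
b == 0, return a = 1


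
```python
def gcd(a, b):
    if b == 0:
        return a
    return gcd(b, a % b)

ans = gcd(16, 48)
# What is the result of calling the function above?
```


gcd(16, 48)
= gcd(48, 16 % 48) = gcd(48, 16)
= gcd(16, 48 % 16) = gcd(16, 0)
b == 0, return a = 16


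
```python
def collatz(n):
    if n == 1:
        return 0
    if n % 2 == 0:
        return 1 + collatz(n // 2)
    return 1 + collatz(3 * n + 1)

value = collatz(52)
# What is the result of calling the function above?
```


collatz(52)
52 is even -> collatz(26)
26 is even -> collatz(13)
13 is odd -> 3*13+1 = 40 -> collatz(40)
40 is even -> collatz(20)
20 is even -> collatz(10)
10 is even -> collatz(5)
5 is odd -> 3*5+1 = 16 -> collatz(16)
16 is even -> collatz(8)
8 is even -> collatz(4)
4 is even -> collatz(2)
2 is even -> collatz(1)
Reached 1 after 11 steps
= 11


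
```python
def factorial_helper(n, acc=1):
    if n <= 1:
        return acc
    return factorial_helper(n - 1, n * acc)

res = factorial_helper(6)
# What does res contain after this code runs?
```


factorial_helper(6, 1)
= factorial_helper(5, 6 * 1) = factorial_helper(5, 6)
= factorial_helper(4, 5 * 6) = factorial_helper(4, 30)
= factorial_helper(3, 4 * 30) = factorial_helper(3, 120)
= factorial_helper(2, 3 * 120) = factorial_helper(2, 360)
= factorial_helper(1, 2 * 360) = factorial_helper(1, 720)
n <= 1, return acc = 720


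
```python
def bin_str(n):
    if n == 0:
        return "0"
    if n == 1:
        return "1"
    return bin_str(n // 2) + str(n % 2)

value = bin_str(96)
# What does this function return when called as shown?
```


bin_str(96)
= bin_str(48) + "0"
= bin_str(24) + "0" + "0"
= bin_str(12) + "0" + "0" + "0"
= bin_str(6) + "0" + "0" + "0" + "0"
= bin_str(3) + "0" + "0" + "0" + "0" + "0"
= bin_str(1) + "1" + "0" + "0" + "0" + "0" + "0"
= "1" + "1" + "0" + "0" + "0" + "0" + "0"
= "1100000"


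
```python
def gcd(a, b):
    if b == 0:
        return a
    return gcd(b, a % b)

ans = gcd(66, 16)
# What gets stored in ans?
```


gcd(66, 16)
= gcd(16, 66 % 16) = gcd(16, 2)
= gcd(2, 16 % 2) = gcd(2, 0)
b == 0, return a = 2


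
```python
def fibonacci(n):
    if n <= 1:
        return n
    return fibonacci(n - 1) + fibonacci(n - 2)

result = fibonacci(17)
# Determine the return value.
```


fibonacci(17)
= fibonacci(16) + fibonacci(15)
= (fibonacci(15) + fibonacci(14)) + fibonacci(15)
Computing bottom-up: fibonacci(0)=0, fibonacci(1)=1, fibonacci(2)=1, fibonacci(3)=2, fibonacci(4)=3, fibonacci(5)=5, fibonacci(6)=8, fibonacci(7)=13, fibonacci(8)=21, fibonacci(9)=34, fibonacci(10)=55, fibonacci(11)=89, fibonacci(12)=144, fibonacci(13)=233, fibonacci(14)=377, fibonacci(15)=610, fibonacci(16)=987, fibonacci(17)=1597
= 1597


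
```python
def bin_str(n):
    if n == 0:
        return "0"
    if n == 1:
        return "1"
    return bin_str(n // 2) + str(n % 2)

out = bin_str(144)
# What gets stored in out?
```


bin_str(144)
= bin_str(72) + "0"
= bin_str(36) + "0" + "0"
= bin_str(18) + "0" + "0" + "0"
= bin_str(9) + "0" + "0" + "0" + "0"
= bin_str(4) + "1" + "0" + "0" + "0" + "0"
= bin_str(2) + "0" + "1" + "0" + "0" + "0" + "0"
= bin_str(1) + "0" + "0" + "1" + "0" + "0" + "0" + "0"
= "1" + "0" + "0" + "1" + "0" + "0" + "0" + "0"
= "10010000"


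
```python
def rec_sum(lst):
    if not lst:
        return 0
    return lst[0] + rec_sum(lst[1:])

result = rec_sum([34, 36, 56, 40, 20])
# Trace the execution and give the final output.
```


rec_sum([34, 36, 56, 40, 20])
= 34 + rec_sum([36, 56, 40, 20])
= 34 + 36 + rec_sum([56, 40, 20])
= 34 + 36 + 56 + rec_sum([40, 20])
= 34 + 36 + 56 + 40 + rec_sum([20])
= 34 + 36 + 56 + 40 + 20 + rec_sum([])
= 34 + 36 + 56 + 40 + 20 + 0
= 186


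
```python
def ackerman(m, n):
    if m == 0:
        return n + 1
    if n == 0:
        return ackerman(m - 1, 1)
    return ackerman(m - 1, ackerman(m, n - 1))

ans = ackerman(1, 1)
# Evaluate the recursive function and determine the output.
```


ackerman(1, 1)
= ackerman(0, ackerman(1, 0))
First compute ackerman(1, 0) = 2
= ackerman(0, 2)
= 3


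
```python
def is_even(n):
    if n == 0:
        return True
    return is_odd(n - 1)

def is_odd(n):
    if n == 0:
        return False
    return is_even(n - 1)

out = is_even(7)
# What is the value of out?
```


is_even(7)
= is_odd(6)
= is_even(5)
= is_odd(4)
= is_even(3)
= is_odd(2)
= is_even(1)
= is_odd(0)
n == 0: return False
= False


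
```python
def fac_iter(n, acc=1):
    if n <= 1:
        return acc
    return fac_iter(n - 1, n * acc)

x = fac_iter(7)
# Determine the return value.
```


fac_iter(7, 1)
= fac_iter(6, 7 * 1) = fac_iter(6, 7)
= fac_iter(5, 6 * 7) = fac_iter(5, 42)
= fac_iter(4, 5 * 42) = fac_iter(4, 210)
= fac_iter(3, 4 * 210) = fac_iter(3, 840)
= fac_iter(2, 3 * 840) = fac_iter(2, 2520)
= fac_iter(1, 2 * 2520) = fac_iter(1, 5040)
n <= 1, return acc = 5040


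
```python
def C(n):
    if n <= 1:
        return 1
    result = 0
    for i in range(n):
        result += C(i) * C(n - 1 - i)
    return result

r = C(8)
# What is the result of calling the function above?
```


C(8)
= sum of C(i) * C(8-1-i) for i in 0..7
First compute sub-values bottom-up:
  C(0) = 1, C(1) = 1
  C(2) = 1*1 + 1*1 = 2
  C(3) = 1*2 + 1*1 + 2*1 = 5
  C(4) = 1*5 + 1*2 + 2*1 + 5*1 = 14
  C(5) = 1*14 + 1*5 + 2*2 + 5*1 + 14*1 = 42
  C(6) = 1*42 + 1*14 + 2*5 + 5*2 + 14*1 + 42*1 = 132
  C(7) = 1*132 + 1*42 + 2*14 + 5*5 + 14*2 + 42*1 + 132*1 = 429
Now C(8):
  C(0)*C(7) = 1*429 = 429
  C(1)*C(6) = 1*132 = 132
  C(2)*C(5) = 2*42 = 84
  C(3)*C(4) = 5*14 = 70
  C(4)*C(3) = 14*5 = 70
  C(5)*C(2) = 42*2 = 84
  C(6)*C(1) = 132*1 = 132
  C(7)*C(0) = 429*1 = 429
= 429 + 132 + 84 + 70 + 70 + 84 + 132 + 429
= 1430


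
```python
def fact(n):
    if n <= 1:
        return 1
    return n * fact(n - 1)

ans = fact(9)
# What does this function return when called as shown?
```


fact(9)
= 9 * fact(8)
= 9 * 8 * fact(7)
= 9 * 8 * 7 * fact(6)
= 9 * 8 * 7 * 6 * fact(5)
= 9 * 8 * 7 * 6 * 5 * fact(4)
= 9 * 8 * 7 * 6 * 5 * 4 * fact(3)
= 9 * 8 * 7 * 6 * 5 * 4 * 3 * fact(2)
= 9 * 8 * 7 * 6 * 5 * 4 * 3 * 2 * fact(1)
= 9 * 8 * 7 * 6 * 5 * 4 * 3 * 2 * 1
= 362880


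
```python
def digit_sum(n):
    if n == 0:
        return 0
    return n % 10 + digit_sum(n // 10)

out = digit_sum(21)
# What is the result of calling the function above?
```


digit_sum(21)
= 1 + digit_sum(2)
= 1 + 2 + digit_sum(0)
= 1 + 2 + 0
= 3


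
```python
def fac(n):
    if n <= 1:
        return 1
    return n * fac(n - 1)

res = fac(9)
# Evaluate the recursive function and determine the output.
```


fac(9)
= 9 * fac(8)
= 9 * 8 * fac(7)
= 9 * 8 * 7 * fac(6)
= 9 * 8 * 7 * 6 * fac(5)
= 9 * 8 * 7 * 6 * 5 * fac(4)
= 9 * 8 * 7 * 6 * 5 * 4 * fac(3)
= 9 * 8 * 7 * 6 * 5 * 4 * 3 * fac(2)
= 9 * 8 * 7 * 6 * 5 * 4 * 3 * 2 * fac(1)
= 9 * 8 * 7 * 6 * 5 * 4 * 3 * 2 * 1
= 362880


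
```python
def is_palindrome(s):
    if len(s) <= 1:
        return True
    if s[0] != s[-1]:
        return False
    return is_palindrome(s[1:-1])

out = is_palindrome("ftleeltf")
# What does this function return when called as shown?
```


is_palindrome("ftleeltf")
"ftleeltf": s[0]='f' == s[-1]='f' -> is_palindrome("tleelt")
"tleelt": s[0]='t' == s[-1]='t' -> is_palindrome("leel")
"leel": s[0]='l' == s[-1]='l' -> is_palindrome("ee")
"ee": s[0]='e' == s[-1]='e' -> is_palindrome("")
"": len <= 1 -> True
= True


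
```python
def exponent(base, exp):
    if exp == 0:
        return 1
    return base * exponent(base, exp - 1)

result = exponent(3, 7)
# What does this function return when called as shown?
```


exponent(3, 7)
= 3 * exponent(3, 6)
= 3 * 3 * exponent(3, 5)
= 3 * 3 * 3 * exponent(3, 4)
= 3 * 3 * 3 * 3 * exponent(3, 3)
= 3 * 3 * 3 * 3 * 3 * exponent(3, 2)
= 3 * 3 * 3 * 3 * 3 * 3 * exponent(3, 1)
= 3 * 3 * 3 * 3 * 3 * 3 * 3 * exponent(3, 0)
= 3 * 3 * 3 * 3 * 3 * 3 * 3 * 1
= 2187


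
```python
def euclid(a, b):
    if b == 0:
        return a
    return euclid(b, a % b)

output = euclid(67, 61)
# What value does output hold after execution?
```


euclid(67, 61)
= euclid(61, 67 % 61) = euclid(61, 6)
= euclid(6, 61 % 6) = euclid(6, 1)
= euclid(1, 6 % 1) = euclid(1, 0)
b == 0, return a = 1


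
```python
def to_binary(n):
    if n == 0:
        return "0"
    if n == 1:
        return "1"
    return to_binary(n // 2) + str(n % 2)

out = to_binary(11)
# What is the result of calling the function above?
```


to_binary(11)
= to_binary(5) + "1"
= to_binary(2) + "1" + "1"
= to_binary(1) + "0" + "1" + "1"
= "1" + "0" + "1" + "1"
= "1011"


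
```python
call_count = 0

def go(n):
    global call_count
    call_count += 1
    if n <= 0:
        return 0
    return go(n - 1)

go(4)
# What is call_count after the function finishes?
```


go(4) calls go(3) calls ... calls go(0)
Total calls: 4 + 1 (for base case) = 5


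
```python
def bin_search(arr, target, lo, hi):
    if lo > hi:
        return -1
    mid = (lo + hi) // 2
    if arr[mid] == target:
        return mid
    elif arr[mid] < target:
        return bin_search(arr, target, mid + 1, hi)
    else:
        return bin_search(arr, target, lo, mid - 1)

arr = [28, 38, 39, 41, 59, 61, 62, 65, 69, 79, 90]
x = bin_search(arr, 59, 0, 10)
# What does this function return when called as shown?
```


bin_search(arr, 59, 0, 10)
lo=0, hi=10, mid=5, arr[mid]=61
61 > 59, search left half
lo=0, hi=4, mid=2, arr[mid]=39
39 < 59, search right half
lo=3, hi=4, mid=3, arr[mid]=41
41 < 59, search right half
lo=4, hi=4, mid=4, arr[mid]=59
arr[4] == 59, found at index 4
= 4


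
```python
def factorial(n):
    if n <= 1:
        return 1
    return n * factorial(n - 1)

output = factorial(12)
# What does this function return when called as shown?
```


factorial(12)
= 12 * factorial(11)
= 12 * 11 * factorial(10)
= 12 * 11 * 10 * factorial(9)
= 12 * 11 * 10 * 9 * factorial(8)
= 12 * 11 * 10 * 9 * 8 * factorial(7)
= 12 * 11 * 10 * 9 * 8 * 7 * factorial(6)
= 12 * 11 * 10 * 9 * 8 * 7 * 6 * factorial(5)
= 12 * 11 * 10 * 9 * 8 * 7 * 6 * 5 * factorial(4)
= 12 * 11 * 10 * 9 * 8 * 7 * 6 * 5 * 4 * factorial(3)
= 12 * 11 * 10 * 9 * 8 * 7 * 6 * 5 * 4 * 3 * factorial(2)
= 12 * 11 * 10 * 9 * 8 * 7 * 6 * 5 * 4 * 3 * 2 * factorial(1)
= 12 * 11 * 10 * 9 * 8 * 7 * 6 * 5 * 4 * 3 * 2 * 1
= 479001600


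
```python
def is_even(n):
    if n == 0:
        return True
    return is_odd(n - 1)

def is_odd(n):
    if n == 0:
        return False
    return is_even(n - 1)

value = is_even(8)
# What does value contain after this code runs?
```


is_even(8)
= is_odd(7)
= is_even(6)
= is_odd(5)
= is_even(4)
= is_odd(3)
= is_even(2)
= is_odd(1)
= is_even(0)
n == 0: return True
= True


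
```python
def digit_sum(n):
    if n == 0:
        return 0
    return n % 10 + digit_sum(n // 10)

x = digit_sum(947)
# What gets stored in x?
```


digit_sum(947)
= 7 + digit_sum(94)
= 7 + 4 + digit_sum(9)
= 7 + 4 + 9 + digit_sum(0)
= 7 + 4 + 9 + 0
= 20


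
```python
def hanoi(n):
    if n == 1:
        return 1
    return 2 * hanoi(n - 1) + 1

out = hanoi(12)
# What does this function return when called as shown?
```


hanoi(12)
= 2 * hanoi(11) + 1
= 2 * (2 * hanoi(10) + 1) + 1
= 2 * (2 * (2 * hanoi(9) + 1) + 1) + 1
= 2 * (2 * (2 * (2 * hanoi(8) + 1) + 1) + 1) + 1
= 2 * (2 * (2 * (2 * (2 * hanoi(7) + 1) + 1) + 1) + 1) + 1
= 2 * (2 * (2 * (2 * (2 * (2 * hanoi(6) + 1) + 1) + 1) + 1) + 1) + 1
= 2 * (2 * (2 * (2 * (2 * (2 * (2 * hanoi(5) + 1) + 1) + 1) + 1) + 1) + 1) + 1
= 2 * (2 * (2 * (2 * (2 * (2 * (2 * (2 * hanoi(4) + 1) + 1) + 1) + 1) + 1) + 1) + 1) + 1
= 2 * (2 * (2 * (2 * (2 * (2 * (2 * (2 * (2 * hanoi(3) + 1) + 1) + 1) + 1) + 1) + 1) + 1) + 1) + 1
= 2 * (2 * (2 * (2 * (2 * (2 * (2 * (2 * (2 * (2 * hanoi(2) + 1) + 1) + 1) + 1) + 1) + 1) + 1) + 1) + 1) + 1
= 2 * (2 * (2 * (2 * (2 * (2 * (2 * (2 * (2 * (2 * (2 * hanoi(1) + 1) + 1) + 1) + 1) + 1) + 1) + 1) + 1) + 1) + 1) + 1
Now compute bottom-up:
hanoi(1) = 1
hanoi(2) = 2 * 1 + 1 = 3
hanoi(3) = 2 * 3 + 1 = 7
hanoi(4) = 2 * 7 + 1 = 15
hanoi(5) = 2 * 15 + 1 = 31
hanoi(6) = 2 * 31 + 1 = 63
hanoi(7) = 2 * 63 + 1 = 127
hanoi(8) = 2 * 127 + 1 = 255
hanoi(9) = 2 * 255 + 1 = 511
hanoi(10) = 2 * 511 + 1 = 1023
hanoi(11) = 2 * 1023 + 1 = 2047
hanoi(12) = 2 * 2047 + 1 = 4095
= 4095


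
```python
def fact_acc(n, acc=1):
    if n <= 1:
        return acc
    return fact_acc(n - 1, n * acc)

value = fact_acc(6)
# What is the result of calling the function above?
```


fact_acc(6, 1)
= fact_acc(5, 6 * 1) = fact_acc(5, 6)
= fact_acc(4, 5 * 6) = fact_acc(4, 30)
= fact_acc(3, 4 * 30) = fact_acc(3, 120)
= fact_acc(2, 3 * 120) = fact_acc(2, 360)
= fact_acc(1, 2 * 360) = fact_acc(1, 720)
n <= 1, return acc = 720


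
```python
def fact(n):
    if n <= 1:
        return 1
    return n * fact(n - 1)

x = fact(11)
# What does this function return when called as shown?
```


fact(11)
= 11 * fact(10)
= 11 * 10 * fact(9)
= 11 * 10 * 9 * fact(8)
= 11 * 10 * 9 * 8 * fact(7)
= 11 * 10 * 9 * 8 * 7 * fact(6)
= 11 * 10 * 9 * 8 * 7 * 6 * fact(5)
= 11 * 10 * 9 * 8 * 7 * 6 * 5 * fact(4)
= 11 * 10 * 9 * 8 * 7 * 6 * 5 * 4 * fact(3)
= 11 * 10 * 9 * 8 * 7 * 6 * 5 * 4 * 3 * fact(2)
= 11 * 10 * 9 * 8 * 7 * 6 * 5 * 4 * 3 * 2 * fact(1)
= 11 * 10 * 9 * 8 * 7 * 6 * 5 * 4 * 3 * 2 * 1
= 39916800


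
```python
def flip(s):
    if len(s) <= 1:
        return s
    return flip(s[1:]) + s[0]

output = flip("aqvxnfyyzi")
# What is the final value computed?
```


flip("aqvxnfyyzi")
= flip("qvxnfyyzi") + "a"
= flip("vxnfyyzi") + "q" + "a"
= flip("xnfyyzi") + "v" + "q" + "a"
= flip("nfyyzi") + "x" + "v" + "q" + "a"
= flip("fyyzi") + "n" + "x" + "v" + "q" + "a"
= flip("yyzi") + "f" + "n" + "x" + "v" + "q" + "a"
= flip("yzi") + "y" + "f" + "n" + "x" + "v" + "q" + "a"
= flip("zi") + "y" + "y" + "f" + "n" + "x" + "v" + "q" + "a"
= flip("i") + "z" + "y" + "y" + "f" + "n" + "x" + "v" + "q" + "a"
= "i" + "z" + "y" + "y" + "f" + "n" + "x" + "v" + "q" + "a"
= "izyyfnxvqa"


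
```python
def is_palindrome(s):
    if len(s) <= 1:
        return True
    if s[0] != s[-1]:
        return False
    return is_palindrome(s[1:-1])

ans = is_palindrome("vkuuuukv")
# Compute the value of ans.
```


is_palindrome("vkuuuukv")
"vkuuuukv": s[0]='v' == s[-1]='v' -> is_palindrome("kuuuuk")
"kuuuuk": s[0]='k' == s[-1]='k' -> is_palindrome("uuuu")
"uuuu": s[0]='u' == s[-1]='u' -> is_palindrome("uu")
"uu": s[0]='u' == s[-1]='u' -> is_palindrome("")
"": len <= 1 -> True
= True


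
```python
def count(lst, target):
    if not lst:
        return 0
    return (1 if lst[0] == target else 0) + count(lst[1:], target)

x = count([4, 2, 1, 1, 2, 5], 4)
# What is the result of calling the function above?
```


count([4, 2, 1, 1, 2, 5], 4)
lst[0]=4 == 4: 1 + count([2, 1, 1, 2, 5], 4)
lst[0]=2 != 4: 0 + count([1, 1, 2, 5], 4)
lst[0]=1 != 4: 0 + count([1, 2, 5], 4)
lst[0]=1 != 4: 0 + count([2, 5], 4)
lst[0]=2 != 4: 0 + count([5], 4)
lst[0]=5 != 4: 0 + count([], 4)
= 1


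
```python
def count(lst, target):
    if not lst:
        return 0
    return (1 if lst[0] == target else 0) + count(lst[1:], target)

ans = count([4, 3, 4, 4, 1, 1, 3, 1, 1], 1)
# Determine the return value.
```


count([4, 3, 4, 4, 1, 1, 3, 1, 1], 1)
lst[0]=4 != 1: 0 + count([3, 4, 4, 1, 1, 3, 1, 1], 1)
lst[0]=3 != 1: 0 + count([4, 4, 1, 1, 3, 1, 1], 1)
lst[0]=4 != 1: 0 + count([4, 1, 1, 3, 1, 1], 1)
lst[0]=4 != 1: 0 + count([1, 1, 3, 1, 1], 1)
lst[0]=1 == 1: 1 + count([1, 3, 1, 1], 1)
lst[0]=1 == 1: 1 + count([3, 1, 1], 1)
lst[0]=3 != 1: 0 + count([1, 1], 1)
lst[0]=1 == 1: 1 + count([1], 1)
lst[0]=1 == 1: 1 + count([], 1)
= 4


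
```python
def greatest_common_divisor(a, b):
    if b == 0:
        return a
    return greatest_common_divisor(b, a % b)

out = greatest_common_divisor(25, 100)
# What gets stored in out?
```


greatest_common_divisor(25, 100)
= greatest_common_divisor(100, 25 % 100) = greatest_common_divisor(100, 25)
= greatest_common_divisor(25, 100 % 25) = greatest_common_divisor(25, 0)
b == 0, return a = 25


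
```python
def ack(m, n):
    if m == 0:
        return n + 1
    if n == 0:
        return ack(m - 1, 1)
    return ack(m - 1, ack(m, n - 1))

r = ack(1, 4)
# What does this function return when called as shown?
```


ack(1, 4)
= ack(0, ack(1, 3))
First compute ack(1, 3) = 5
= ack(0, 5)
= 6


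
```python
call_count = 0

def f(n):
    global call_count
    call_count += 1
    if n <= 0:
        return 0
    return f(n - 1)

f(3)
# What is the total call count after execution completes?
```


f(3) calls f(2) calls ... calls f(0)
Total calls: 3 + 1 (for base case) = 4


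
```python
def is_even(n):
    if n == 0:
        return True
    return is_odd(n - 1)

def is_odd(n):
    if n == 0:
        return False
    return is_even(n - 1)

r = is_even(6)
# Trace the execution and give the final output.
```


is_even(6)
= is_odd(5)
= is_even(4)
= is_odd(3)
= is_even(2)
= is_odd(1)
= is_even(0)
n == 0: return True
= True


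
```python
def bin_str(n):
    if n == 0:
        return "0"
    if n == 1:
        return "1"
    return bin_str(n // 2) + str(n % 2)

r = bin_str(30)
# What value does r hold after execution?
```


bin_str(30)
= bin_str(15) + "0"
= bin_str(7) + "1" + "0"
= bin_str(3) + "1" + "1" + "0"
= bin_str(1) + "1" + "1" + "1" + "0"
= "1" + "1" + "1" + "1" + "0"
= "11110"


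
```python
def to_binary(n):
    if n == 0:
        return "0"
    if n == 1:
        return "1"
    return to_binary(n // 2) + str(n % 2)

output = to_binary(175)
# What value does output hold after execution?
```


to_binary(175)
= to_binary(87) + "1"
= to_binary(43) + "1" + "1"
= to_binary(21) + "1" + "1" + "1"
= to_binary(10) + "1" + "1" + "1" + "1"
= to_binary(5) + "0" + "1" + "1" + "1" + "1"
= to_binary(2) + "1" + "0" + "1" + "1" + "1" + "1"
= to_binary(1) + "0" + "1" + "0" + "1" + "1" + "1" + "1"
= "1" + "0" + "1" + "0" + "1" + "1" + "1" + "1"
= "10101111"


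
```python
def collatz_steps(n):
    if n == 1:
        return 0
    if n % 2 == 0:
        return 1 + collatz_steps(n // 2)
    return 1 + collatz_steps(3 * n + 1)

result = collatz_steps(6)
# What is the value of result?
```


collatz_steps(6)
6 is even -> collatz_steps(3)
3 is odd -> 3*3+1 = 10 -> collatz_steps(10)
10 is even -> collatz_steps(5)
5 is odd -> 3*5+1 = 16 -> collatz_steps(16)
16 is even -> collatz_steps(8)
8 is even -> collatz_steps(4)
4 is even -> collatz_steps(2)
2 is even -> collatz_steps(1)
Reached 1 after 8 steps
= 8


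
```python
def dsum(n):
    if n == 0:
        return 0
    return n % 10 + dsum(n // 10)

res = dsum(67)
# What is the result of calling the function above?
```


dsum(67)
= 7 + dsum(6)
= 7 + 6 + dsum(0)
= 7 + 6 + 0
= 13


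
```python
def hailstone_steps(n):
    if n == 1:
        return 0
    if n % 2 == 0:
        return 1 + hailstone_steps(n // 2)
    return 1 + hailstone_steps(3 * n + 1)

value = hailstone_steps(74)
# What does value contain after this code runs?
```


hailstone_steps(74)
74 is even -> hailstone_steps(37)
37 is odd -> 3*37+1 = 112 -> hailstone_steps(112)
112 is even -> hailstone_steps(56)
56 is even -> hailstone_steps(28)
28 is even -> hailstone_steps(14)
14 is even -> hailstone_steps(7)
7 is odd -> 3*7+1 = 22 -> hailstone_steps(22)
22 is even -> hailstone_steps(11)
11 is odd -> 3*11+1 = 34 -> hailstone_steps(34)
34 is even -> hailstone_steps(17)
17 is odd -> 3*17+1 = 52 -> hailstone_steps(52)
52 is even -> hailstone_steps(26)
26 is even -> hailstone_steps(13)
13 is odd -> 3*13+1 = 40 -> hailstone_steps(40)
40 is even -> hailstone_steps(20)
20 is even -> hailstone_steps(10)
10 is even -> hailstone_steps(5)
5 is odd -> 3*5+1 = 16 -> hailstone_steps(16)
16 is even -> hailstone_steps(8)
8 is even -> hailstone_steps(4)
4 is even -> hailstone_steps(2)
2 is even -> hailstone_steps(1)
Reached 1 after 22 steps
= 22


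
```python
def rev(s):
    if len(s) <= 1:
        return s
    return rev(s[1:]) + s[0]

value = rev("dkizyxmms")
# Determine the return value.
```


rev("dkizyxmms")
= rev("kizyxmms") + "d"
= rev("izyxmms") + "k" + "d"
= rev("zyxmms") + "i" + "k" + "d"
= rev("yxmms") + "z" + "i" + "k" + "d"
= rev("xmms") + "y" + "z" + "i" + "k" + "d"
= rev("mms") + "x" + "y" + "z" + "i" + "k" + "d"
= rev("ms") + "m" + "x" + "y" + "z" + "i" + "k" + "d"
= rev("s") + "m" + "m" + "x" + "y" + "z" + "i" + "k" + "d"
= "s" + "m" + "m" + "x" + "y" + "z" + "i" + "k" + "d"
= "smmxyzikd"


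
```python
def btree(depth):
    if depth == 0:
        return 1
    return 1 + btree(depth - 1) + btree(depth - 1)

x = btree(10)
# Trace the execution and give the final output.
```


btree(10)
= 1 + btree(9) + btree(9)
= 1 + 2 * btree(9)
btree(k) = 2^(k+1) - 1
btree(0) = 1
btree(1) = 3
btree(2) = 7
btree(3) = 15
btree(4) = 31
btree(10) = 2^11 - 1 = 2047


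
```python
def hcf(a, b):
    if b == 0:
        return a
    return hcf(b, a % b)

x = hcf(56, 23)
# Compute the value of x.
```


hcf(56, 23)
= hcf(23, 56 % 23) = hcf(23, 10)
= hcf(10, 23 % 10) = hcf(10, 3)
= hcf(3, 10 % 3) = hcf(3, 1)
= hcf(1, 3 % 1) = hcf(1, 0)
b == 0, return a = 1


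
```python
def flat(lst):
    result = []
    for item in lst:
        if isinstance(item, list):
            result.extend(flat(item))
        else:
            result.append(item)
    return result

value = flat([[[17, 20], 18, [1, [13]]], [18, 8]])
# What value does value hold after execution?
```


flat([[[17, 20], 18, [1, [13]]], [18, 8]])
Processing each element:
  [[17, 20], 18, [1, [13]]] is a list -> flat recursively -> [17, 20, 18, 1, 13]
  [18, 8] is a list -> flat recursively -> [18, 8]
= [17, 20, 18, 1, 13, 18, 8]


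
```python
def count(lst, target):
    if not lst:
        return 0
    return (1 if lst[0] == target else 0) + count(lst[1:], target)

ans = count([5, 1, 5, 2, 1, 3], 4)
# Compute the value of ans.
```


count([5, 1, 5, 2, 1, 3], 4)
lst[0]=5 != 4: 0 + count([1, 5, 2, 1, 3], 4)
lst[0]=1 != 4: 0 + count([5, 2, 1, 3], 4)
lst[0]=5 != 4: 0 + count([2, 1, 3], 4)
lst[0]=2 != 4: 0 + count([1, 3], 4)
lst[0]=1 != 4: 0 + count([3], 4)
lst[0]=3 != 4: 0 + count([], 4)
= 0


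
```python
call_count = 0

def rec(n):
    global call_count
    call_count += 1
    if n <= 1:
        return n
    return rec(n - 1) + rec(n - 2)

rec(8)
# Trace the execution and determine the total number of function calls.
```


rec(8) calls rec(7) and rec(6); each non-base call branches into two more.
Let C(k) = total number of calls made by rec(k), including the call to rec(k) itself.
Base cases: C(0) = 1, C(1) = 1
Recurrence: C(k) = 1 + C(k-1) + C(k-2)
  C(2) = 1 + C(1) + C(0) = 1 + 1 + 1 = 3
  C(3) = 1 + C(2) + C(1) = 1 + 3 + 1 = 5
  C(4) = 1 + C(3) + C(2) = 1 + 5 + 3 = 9
  C(5) = 1 + C(4) + C(3) = 1 + 9 + 5 = 15
  C(6) = 1 + C(5) + C(4) = 1 + 15 + 9 = 25
  C(7) = 1 + C(6) + C(5) = 1 + 25 + 15 = 41
  C(8) = 1 + C(7) + C(6) = 1 + 41 + 25 = 67
Total calls = C(8) = 67


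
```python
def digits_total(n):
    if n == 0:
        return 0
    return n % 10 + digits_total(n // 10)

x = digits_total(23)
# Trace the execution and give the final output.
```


digits_total(23)
= 3 + digits_total(2)
= 3 + 2 + digits_total(0)
= 3 + 2 + 0
= 5


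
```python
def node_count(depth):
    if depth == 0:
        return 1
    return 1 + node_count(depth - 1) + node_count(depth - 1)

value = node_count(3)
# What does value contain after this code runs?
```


node_count(3)
= 1 + node_count(2) + node_count(2)
= 1 + 2 * node_count(2)
node_count(k) = 2^(k+1) - 1
node_count(0) = 1
node_count(1) = 3
node_count(2) = 7
node_count(3) = 15
node_count(3) = 2^4 - 1 = 15


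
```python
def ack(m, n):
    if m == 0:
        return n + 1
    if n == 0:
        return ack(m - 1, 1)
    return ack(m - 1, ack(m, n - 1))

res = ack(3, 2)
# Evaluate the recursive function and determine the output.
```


ack(3, 2)
= ack(2, ack(3, 1))
First compute ack(3, 1) = 13
= ack(2, 13)
= 29


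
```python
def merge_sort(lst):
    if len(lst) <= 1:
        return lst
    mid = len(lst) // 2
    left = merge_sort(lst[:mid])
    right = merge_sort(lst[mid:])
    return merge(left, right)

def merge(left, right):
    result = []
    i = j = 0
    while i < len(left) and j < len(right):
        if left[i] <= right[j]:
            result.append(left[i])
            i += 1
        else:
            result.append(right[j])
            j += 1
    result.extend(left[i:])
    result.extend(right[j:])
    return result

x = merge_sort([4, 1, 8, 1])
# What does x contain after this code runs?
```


merge_sort([4, 1, 8, 1])
Split into [4, 1] and [8, 1]
Left sorted: [1, 4]
Right sorted: [1, 8]
Merge [1, 4] and [1, 8]
= [1, 1, 4, 8]


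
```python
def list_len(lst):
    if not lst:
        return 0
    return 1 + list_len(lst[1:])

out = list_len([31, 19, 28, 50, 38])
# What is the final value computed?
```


list_len([31, 19, 28, 50, 38])
= 1 + list_len([19, 28, 50, 38])
= 1 + 1 + list_len([28, 50, 38])
= 1 + 1 + 1 + list_len([50, 38])
= 1 + 1 + 1 + 1 + list_len([38])
= 1 + 1 + 1 + 1 + 1 + list_len([])
= 1 + 1 + 1 + 1 + 1 + 0
= 5


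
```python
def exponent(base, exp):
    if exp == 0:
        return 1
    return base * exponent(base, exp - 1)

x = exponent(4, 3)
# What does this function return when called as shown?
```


exponent(4, 3)
= 4 * exponent(4, 2)
= 4 * 4 * exponent(4, 1)
= 4 * 4 * 4 * exponent(4, 0)
= 4 * 4 * 4 * 1
= 64


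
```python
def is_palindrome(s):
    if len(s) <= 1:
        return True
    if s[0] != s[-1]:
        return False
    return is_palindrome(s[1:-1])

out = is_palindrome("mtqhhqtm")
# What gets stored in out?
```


is_palindrome("mtqhhqtm")
"mtqhhqtm": s[0]='m' == s[-1]='m' -> is_palindrome("tqhhqt")
"tqhhqt": s[0]='t' == s[-1]='t' -> is_palindrome("qhhq")
"qhhq": s[0]='q' == s[-1]='q' -> is_palindrome("hh")
"hh": s[0]='h' == s[-1]='h' -> is_palindrome("")
"": len <= 1 -> True
= True


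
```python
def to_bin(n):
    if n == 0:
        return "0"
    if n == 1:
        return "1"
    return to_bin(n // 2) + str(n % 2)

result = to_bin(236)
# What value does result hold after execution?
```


to_bin(236)
= to_bin(118) + "0"
= to_bin(59) + "0" + "0"
= to_bin(29) + "1" + "0" + "0"
= to_bin(14) + "1" + "1" + "0" + "0"
= to_bin(7) + "0" + "1" + "1" + "0" + "0"
= to_bin(3) + "1" + "0" + "1" + "1" + "0" + "0"
= to_bin(1) + "1" + "1" + "0" + "1" + "1" + "0" + "0"
= "1" + "1" + "1" + "0" + "1" + "1" + "0" + "0"
= "11101100"


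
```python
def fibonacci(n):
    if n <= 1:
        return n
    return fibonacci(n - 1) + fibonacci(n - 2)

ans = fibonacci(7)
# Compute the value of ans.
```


fibonacci(7)
= fibonacci(6) + fibonacci(5)
= (fibonacci(5) + fibonacci(4)) + fibonacci(5)
Computing bottom-up: fibonacci(0)=0, fibonacci(1)=1, fibonacci(2)=1, fibonacci(3)=2, fibonacci(4)=3, fibonacci(5)=5, fibonacci(6)=8, fibonacci(7)=13
= 13


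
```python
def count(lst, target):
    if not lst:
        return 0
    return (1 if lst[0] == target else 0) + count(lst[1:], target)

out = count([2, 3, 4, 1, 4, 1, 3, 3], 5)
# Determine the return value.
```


count([2, 3, 4, 1, 4, 1, 3, 3], 5)
lst[0]=2 != 5: 0 + count([3, 4, 1, 4, 1, 3, 3], 5)
lst[0]=3 != 5: 0 + count([4, 1, 4, 1, 3, 3], 5)
lst[0]=4 != 5: 0 + count([1, 4, 1, 3, 3], 5)
lst[0]=1 != 5: 0 + count([4, 1, 3, 3], 5)
lst[0]=4 != 5: 0 + count([1, 3, 3], 5)
lst[0]=1 != 5: 0 + count([3, 3], 5)
lst[0]=3 != 5: 0 + count([3], 5)
lst[0]=3 != 5: 0 + count([], 5)
= 0


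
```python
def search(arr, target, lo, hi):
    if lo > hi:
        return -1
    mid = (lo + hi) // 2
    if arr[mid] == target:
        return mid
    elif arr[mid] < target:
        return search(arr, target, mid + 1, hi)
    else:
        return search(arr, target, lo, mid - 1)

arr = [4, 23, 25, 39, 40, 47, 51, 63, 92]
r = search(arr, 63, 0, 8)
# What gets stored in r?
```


search(arr, 63, 0, 8)
lo=0, hi=8, mid=4, arr[mid]=40
40 < 63, search right half
lo=5, hi=8, mid=6, arr[mid]=51
51 < 63, search right half
lo=7, hi=8, mid=7, arr[mid]=63
arr[7] == 63, found at index 7
= 7


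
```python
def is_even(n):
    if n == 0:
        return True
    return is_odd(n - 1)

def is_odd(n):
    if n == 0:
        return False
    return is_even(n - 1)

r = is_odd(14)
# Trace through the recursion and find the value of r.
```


is_odd(14)
= is_even(13)
= is_odd(12)
= is_even(11)
= is_odd(10)
= is_even(9)
= is_odd(8)
= is_even(7)
= is_odd(6)
= is_even(5)
= is_odd(4)
= is_even(3)
= is_odd(2)
= is_even(1)
= is_odd(0)
n == 0: return False
= False


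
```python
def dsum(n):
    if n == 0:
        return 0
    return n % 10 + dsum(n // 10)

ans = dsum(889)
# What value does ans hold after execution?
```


dsum(889)
= 9 + dsum(88)
= 9 + 8 + dsum(8)
= 9 + 8 + 8 + dsum(0)
= 9 + 8 + 8 + 0
= 25


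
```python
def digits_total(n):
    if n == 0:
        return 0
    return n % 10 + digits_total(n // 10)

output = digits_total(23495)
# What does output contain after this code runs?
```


digits_total(23495)
= 5 + digits_total(2349)
= 5 + 9 + digits_total(234)
= 5 + 9 + 4 + digits_total(23)
= 5 + 9 + 4 + 3 + digits_total(2)
= 5 + 9 + 4 + 3 + 2 + digits_total(0)
= 5 + 9 + 4 + 3 + 2 + 0
= 23
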